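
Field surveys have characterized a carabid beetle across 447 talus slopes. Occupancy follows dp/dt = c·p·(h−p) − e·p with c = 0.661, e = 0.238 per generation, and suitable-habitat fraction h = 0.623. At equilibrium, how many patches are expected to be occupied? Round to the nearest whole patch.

118

p* = h − e/c = 0.623 − 0.3601 = 0.2629.
Expected occupied patches = N × p* = 447 × 0.2629 = 117.53 ≈ 118.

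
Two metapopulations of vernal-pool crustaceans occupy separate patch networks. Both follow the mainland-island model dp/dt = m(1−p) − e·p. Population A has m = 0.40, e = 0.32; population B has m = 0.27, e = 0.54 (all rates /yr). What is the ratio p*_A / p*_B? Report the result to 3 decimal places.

A: p*_A = m/(m+e) = 0.40/0.7200 = 0.5556.
B: p*_B = 0.27/0.8100 = 0.3333.
p*_A / p*_B = 0.5556/0.3333 = 1.6667.

1.667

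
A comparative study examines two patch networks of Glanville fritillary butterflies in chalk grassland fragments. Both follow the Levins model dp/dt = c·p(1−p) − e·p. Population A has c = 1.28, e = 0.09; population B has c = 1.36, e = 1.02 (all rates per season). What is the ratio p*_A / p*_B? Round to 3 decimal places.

A: p*_A = 1 − 0.09/1.28 = 0.9297.
B: p*_B = 1 − 1.02/1.36 = 0.2500.
p*_A / p*_B = 0.9297/0.2500 = 3.7188.

3.719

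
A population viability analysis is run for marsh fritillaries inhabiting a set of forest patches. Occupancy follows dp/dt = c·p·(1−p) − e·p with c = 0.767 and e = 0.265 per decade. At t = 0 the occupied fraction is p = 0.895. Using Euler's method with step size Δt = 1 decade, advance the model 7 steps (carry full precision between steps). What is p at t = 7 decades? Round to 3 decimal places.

Update rule: p ← p + [c·p·(1−p) − e·p]·Δt with Δt = 1.
step 1: Δp = -0.16510, p = 0.72990
step 2: Δp = -0.04221, p = 0.68769
step 3: Δp = -0.01751, p = 0.67018
step 4: Δp = -0.00806, p = 0.66212
step 5: Δp = -0.00387, p = 0.65825
step 6: Δp = -0.00189, p = 0.65636
step 7: Δp = -0.00094, p = 0.65542

0.655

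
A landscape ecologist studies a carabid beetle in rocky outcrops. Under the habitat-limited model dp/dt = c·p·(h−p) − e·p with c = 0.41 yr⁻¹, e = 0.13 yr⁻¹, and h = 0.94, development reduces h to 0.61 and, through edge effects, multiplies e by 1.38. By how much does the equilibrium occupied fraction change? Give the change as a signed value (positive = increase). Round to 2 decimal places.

-0.45

Before: p* = h − e/c = 0.94 − 0.13/0.41 = 0.94 − 0.3171 = 0.6229.
After: c = 0.41, e = 0.1794, h = 0.61; p* = 0.61 − 0.1794/0.41 = 0.1724.
Δp* = 0.1724 − 0.6229 = -0.4505.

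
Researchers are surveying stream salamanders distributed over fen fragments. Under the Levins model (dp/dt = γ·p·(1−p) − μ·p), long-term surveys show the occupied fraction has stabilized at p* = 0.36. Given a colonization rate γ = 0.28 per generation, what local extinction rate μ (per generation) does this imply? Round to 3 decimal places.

At equilibrium γ(1−p*) = μ.
μ = 0.28 × (1 − 0.36) = 0.28 × 0.6400 = 0.1792.

0.179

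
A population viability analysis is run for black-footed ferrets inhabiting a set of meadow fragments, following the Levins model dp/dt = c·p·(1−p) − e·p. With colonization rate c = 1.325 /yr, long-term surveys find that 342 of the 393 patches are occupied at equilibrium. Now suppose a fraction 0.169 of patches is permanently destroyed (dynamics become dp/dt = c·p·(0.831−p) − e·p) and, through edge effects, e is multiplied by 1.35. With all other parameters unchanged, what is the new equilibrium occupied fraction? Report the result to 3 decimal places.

Observed p* = 342/393 = 0.87023.
Balance c(1−p*) = e gives e = 1.325×(1 − 0.87023) = 0.17195.
New p* = 0.831 − e/c = 0.831 − 0.23213/1.32500 = 0.65581.

0.656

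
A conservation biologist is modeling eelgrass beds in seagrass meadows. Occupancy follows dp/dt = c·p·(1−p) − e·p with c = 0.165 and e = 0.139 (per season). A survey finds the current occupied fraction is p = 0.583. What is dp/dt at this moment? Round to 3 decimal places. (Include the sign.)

Colonization term: c·p·(1−p) = 0.165×0.583×0.4170 = 0.04011.
Extinction term: e·p = 0.08104.
dp/dt = 0.04011 − 0.08104 = -0.04092.

-0.041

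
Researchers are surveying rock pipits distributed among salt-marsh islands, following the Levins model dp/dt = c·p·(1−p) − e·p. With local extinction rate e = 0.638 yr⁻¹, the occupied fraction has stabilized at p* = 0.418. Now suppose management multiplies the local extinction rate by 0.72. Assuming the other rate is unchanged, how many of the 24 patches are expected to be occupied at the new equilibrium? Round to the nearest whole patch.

Balance c(1−p*) = e gives c = e/(1 − 0.41800) = 0.638/0.58200 = 1.09622.
New p* = 1 − e/c = 1 − 0.45936/1.09622 = 0.58096.
Expected occupied = 24 × 0.58096 = 13.94 ≈ 14.

14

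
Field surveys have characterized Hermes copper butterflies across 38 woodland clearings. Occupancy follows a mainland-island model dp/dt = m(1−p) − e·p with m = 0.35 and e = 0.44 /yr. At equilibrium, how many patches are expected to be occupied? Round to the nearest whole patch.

17

p* = m/(m+e) = 0.35/0.7900 = 0.4430.
Expected occupied patches = N × p* = 38 × 0.4430 = 16.84 ≈ 17.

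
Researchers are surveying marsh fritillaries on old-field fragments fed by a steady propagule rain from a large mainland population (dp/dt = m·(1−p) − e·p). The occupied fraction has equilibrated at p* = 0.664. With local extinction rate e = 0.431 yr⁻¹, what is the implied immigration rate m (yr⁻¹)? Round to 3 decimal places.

At equilibrium m(1−p*) = e·p*, so m = e·p*/(1−p*).
m = 0.431 × 0.664 / 0.3360 = 0.2862/0.3360 = 0.8517.

0.852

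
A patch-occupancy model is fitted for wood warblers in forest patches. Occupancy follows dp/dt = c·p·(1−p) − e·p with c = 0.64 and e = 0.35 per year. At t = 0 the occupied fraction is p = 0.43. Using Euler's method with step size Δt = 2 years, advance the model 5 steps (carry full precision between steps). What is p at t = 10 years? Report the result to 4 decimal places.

0.4528

Update rule: p ← p + [c·p·(1−p) − e·p]·Δt with Δt = 2.
t = 2: p = 0.43000 + (+0.01273) = 0.44273
t = 4: p = 0.44273 + (+0.00589) = 0.44862
t = 6: p = 0.44862 + (+0.00259) = 0.45121
t = 8: p = 0.45121 + (+0.00111) = 0.45231
t = 10: p = 0.45231 + (+0.00047) = 0.45278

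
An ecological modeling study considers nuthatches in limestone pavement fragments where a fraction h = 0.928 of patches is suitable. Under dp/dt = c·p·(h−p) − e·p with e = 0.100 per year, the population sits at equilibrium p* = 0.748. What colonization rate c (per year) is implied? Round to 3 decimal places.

At equilibrium c(h−p*) = e, so c = e/(h−p*).
c = 0.100/(0.928 − 0.748) = 0.100/0.1800 = 0.5556.

0.556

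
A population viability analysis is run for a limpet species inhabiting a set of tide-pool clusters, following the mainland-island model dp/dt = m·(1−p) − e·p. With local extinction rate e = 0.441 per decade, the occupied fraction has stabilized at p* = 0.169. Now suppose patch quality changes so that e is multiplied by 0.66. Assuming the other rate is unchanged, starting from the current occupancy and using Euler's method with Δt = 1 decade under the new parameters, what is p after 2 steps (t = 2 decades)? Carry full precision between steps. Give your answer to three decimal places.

Balance m(1−p*) = e·p* gives m = e·p*/(1−p*) = 0.441×0.16900/0.83100 = 0.08969.
Starting from p₀ = 0.16900; update p ← p + (dp/dt)·Δt with the new parameters.
t = 1: p = 0.16900 + (+0.02534) = 0.19434
t = 2: p = 0.19434 + (+0.01569) = 0.21003

0.210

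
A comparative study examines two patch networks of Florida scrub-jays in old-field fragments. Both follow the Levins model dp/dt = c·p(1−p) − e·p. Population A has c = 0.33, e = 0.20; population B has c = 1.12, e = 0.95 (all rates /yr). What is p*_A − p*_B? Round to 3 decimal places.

A: p*_A = 1 − 0.20/0.33 = 0.3939.
B: p*_B = 1 − 0.95/1.12 = 0.1518.
p*_A − p*_B = 0.3939 − 0.1518 = 0.2422.

0.242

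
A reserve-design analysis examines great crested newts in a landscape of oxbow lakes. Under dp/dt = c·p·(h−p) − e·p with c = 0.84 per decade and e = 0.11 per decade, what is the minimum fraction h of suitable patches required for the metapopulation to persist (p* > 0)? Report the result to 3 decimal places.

0.131

p* = h − e/c is positive only when h > e/c.
h_min = e/c = 0.11/0.84 = 0.1310.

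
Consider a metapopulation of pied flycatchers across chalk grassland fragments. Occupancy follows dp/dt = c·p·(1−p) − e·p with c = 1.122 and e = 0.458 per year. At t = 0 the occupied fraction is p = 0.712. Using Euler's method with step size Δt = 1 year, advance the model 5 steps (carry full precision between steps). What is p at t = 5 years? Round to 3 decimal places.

Update rule: p ← p + [c·p·(1−p) − e·p]·Δt with Δt = 1.
p: 0.71200 → 0.61598  (Δp = -0.09602)
p: 0.61598 → 0.59927  (Δp = -0.01671)
p: 0.59927 → 0.59425  (Δp = -0.00502)
p: 0.59425 → 0.59262  (Δp = -0.00163)
p: 0.59262 → 0.59207  (Δp = -0.00054)

0.592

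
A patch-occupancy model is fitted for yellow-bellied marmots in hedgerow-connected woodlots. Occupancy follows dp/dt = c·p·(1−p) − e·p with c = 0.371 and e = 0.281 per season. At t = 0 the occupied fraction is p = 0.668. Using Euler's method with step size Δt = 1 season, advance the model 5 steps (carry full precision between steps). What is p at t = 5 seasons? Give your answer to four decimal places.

Update rule: p ← p + [c·p·(1−p) − e·p]·Δt with Δt = 1.
p: 0.66800 → 0.56257  (Δp = -0.10543)
p: 0.56257 → 0.49579  (Δp = -0.06678)
p: 0.49579 → 0.44921  (Δp = -0.04657)
p: 0.44921 → 0.41478  (Δp = -0.03444)
p: 0.41478 → 0.38828  (Δp = -0.02650)

0.3883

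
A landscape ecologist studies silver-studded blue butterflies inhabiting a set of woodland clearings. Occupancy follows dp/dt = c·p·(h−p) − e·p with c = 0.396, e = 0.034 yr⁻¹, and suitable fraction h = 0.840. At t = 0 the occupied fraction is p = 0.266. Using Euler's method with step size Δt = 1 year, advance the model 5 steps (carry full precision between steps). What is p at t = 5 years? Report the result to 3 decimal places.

0.536

Update rule: p ← p + [c·p·(h−p) − e·p]·Δt with Δt = 1.
step 1: Δp = +0.05142, p = 0.31742
step 2: Δp = +0.05490, p = 0.37231
step 3: Δp = +0.05630, p = 0.42861
step 4: Δp = +0.05525, p = 0.48386
step 5: Δp = +0.05179, p = 0.53565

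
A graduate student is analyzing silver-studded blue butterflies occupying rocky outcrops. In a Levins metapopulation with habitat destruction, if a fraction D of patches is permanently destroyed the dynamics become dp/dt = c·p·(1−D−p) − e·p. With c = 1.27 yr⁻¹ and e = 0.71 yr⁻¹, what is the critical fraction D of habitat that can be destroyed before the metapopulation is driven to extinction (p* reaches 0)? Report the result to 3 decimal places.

The nontrivial equilibrium is p* = (1−D) − e/c; extinction occurs when this hits zero.
So D_crit = 1 − e/c = 1 − 0.71/1.27 = 1 − 0.5591 = 0.4409.
Note this equals the original equilibrium occupancy — the Levins extinction-debt result.

0.441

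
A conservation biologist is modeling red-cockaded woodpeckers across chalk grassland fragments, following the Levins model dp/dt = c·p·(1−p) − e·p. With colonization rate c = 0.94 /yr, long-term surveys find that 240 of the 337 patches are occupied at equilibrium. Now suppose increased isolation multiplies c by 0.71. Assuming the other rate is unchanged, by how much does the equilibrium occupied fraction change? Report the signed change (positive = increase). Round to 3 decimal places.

Observed p* = 240/337 = 0.71217.
Balance c(1−p*) = e gives e = 0.94×(1 − 0.71217) = 0.27056.
New p* = 1 − e/c = 1 − 0.27056/0.66740 = 0.59461.
Δp* = 0.59461 − 0.71217 = -0.11756.

-0.118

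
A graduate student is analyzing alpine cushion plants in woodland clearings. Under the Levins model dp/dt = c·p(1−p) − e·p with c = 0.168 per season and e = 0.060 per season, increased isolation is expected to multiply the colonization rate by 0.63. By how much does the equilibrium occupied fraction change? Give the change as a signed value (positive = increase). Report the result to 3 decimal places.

Before: p* = 1 − 0.060/0.168 = 0.6429.
After the change, c = 0.10584, e = 0.06, so p* = 1 − 0.06/0.10584 = 0.4331.
Δp* = 0.4331 − 0.6429 = -0.2098.

-0.210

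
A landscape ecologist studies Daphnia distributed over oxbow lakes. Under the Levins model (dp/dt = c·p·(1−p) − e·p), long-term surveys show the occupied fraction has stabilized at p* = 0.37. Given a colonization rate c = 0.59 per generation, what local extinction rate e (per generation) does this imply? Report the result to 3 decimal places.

0.372

At equilibrium c(1−p*) = e.
e = 0.59 × (1 − 0.37) = 0.59 × 0.6300 = 0.3717.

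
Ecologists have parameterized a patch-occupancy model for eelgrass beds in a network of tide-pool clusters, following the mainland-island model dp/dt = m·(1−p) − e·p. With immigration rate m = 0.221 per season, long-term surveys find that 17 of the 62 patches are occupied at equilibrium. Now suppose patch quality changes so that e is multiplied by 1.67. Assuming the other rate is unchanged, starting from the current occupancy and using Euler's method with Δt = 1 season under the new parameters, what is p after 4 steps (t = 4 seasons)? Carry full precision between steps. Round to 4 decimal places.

Observed p* = 17/62 = 0.27419.
Balance m(1−p*) = e·p* gives e = m(1−p*)/p* = 0.221×0.72581/0.27419 = 0.58500.
Starting from p₀ = 0.27419; update p ← p + (dp/dt)·Δt with the new parameters.
  1  |  dp/dt·Δt = -0.107470  |  p_1 = 0.166723
  2  |  dp/dt·Δt = +0.021274  |  p_2 = 0.187997
  3  |  dp/dt·Δt = -0.004211  |  p_3 = 0.183786
  4  |  dp/dt·Δt = +0.000834  |  p_4 = 0.184620

0.1846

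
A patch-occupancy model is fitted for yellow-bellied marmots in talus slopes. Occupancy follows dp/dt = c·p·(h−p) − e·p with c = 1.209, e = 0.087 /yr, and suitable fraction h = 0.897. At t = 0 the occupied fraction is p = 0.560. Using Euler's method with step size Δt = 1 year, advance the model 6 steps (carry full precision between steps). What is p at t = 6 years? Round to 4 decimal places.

0.8250

Update rule: p ← p + [c·p·(h−p) − e·p]·Δt with Δt = 1.
p: 0.56000 → 0.73944  (Δp = +0.17944)
p: 0.73944 → 0.81597  (Δp = +0.07652)
p: 0.81597 → 0.82492  (Δp = +0.00895)
p: 0.82492 → 0.82504  (Δp = +0.00012)
p: 0.82504 → 0.82504  (Δp = +0.00000)
p: 0.82504 → 0.82504  (Δp = +0.00000)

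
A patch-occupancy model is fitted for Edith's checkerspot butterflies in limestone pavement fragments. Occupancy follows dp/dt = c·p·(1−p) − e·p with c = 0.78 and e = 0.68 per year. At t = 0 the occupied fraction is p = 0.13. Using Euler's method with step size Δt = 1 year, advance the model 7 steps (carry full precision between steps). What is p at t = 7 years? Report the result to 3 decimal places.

0.129

Update rule: p ← p + [c·p·(1−p) − e·p]·Δt with Δt = 1.
t = 1: p = 0.13000 + (-0.00018) = 0.12982
t = 2: p = 0.12982 + (-0.00016) = 0.12965
t = 3: p = 0.12965 + (-0.00015) = 0.12951
t = 4: p = 0.12951 + (-0.00013) = 0.12938
t = 5: p = 0.12938 + (-0.00012) = 0.12926
t = 6: p = 0.12926 + (-0.00011) = 0.12915
t = 7: p = 0.12915 + (-0.00010) = 0.12906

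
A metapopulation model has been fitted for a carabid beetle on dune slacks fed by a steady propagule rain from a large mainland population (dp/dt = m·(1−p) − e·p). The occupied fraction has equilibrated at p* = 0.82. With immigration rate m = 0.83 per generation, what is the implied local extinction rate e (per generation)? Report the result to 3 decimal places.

At equilibrium m(1−p*) = e·p*, so e = m(1−p*)/p*.
e = 0.83 × 0.1800 / 0.82 = 0.1822.

0.182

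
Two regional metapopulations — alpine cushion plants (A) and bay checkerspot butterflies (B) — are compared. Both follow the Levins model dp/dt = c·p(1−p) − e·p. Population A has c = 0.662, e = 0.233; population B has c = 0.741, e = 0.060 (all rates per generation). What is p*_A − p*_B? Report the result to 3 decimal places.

-0.271

A: p*_A = 1 − 0.233/0.662 = 0.6480.
B: p*_B = 1 − 0.060/0.741 = 0.9190.
p*_A − p*_B = 0.6480 − 0.9190 = -0.2710.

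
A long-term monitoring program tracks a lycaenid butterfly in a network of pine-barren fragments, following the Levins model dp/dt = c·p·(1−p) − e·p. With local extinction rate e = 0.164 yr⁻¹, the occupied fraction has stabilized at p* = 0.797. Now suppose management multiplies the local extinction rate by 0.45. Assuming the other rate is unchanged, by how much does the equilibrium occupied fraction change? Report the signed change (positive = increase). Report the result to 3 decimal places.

Balance c(1−p*) = e gives c = e/(1 − 0.79700) = 0.164/0.20300 = 0.80788.
New p* = 1 − e/c = 1 − 0.07380/0.80788 = 0.90865.
Δp* = 0.90865 − 0.79700 = +0.11165.

0.112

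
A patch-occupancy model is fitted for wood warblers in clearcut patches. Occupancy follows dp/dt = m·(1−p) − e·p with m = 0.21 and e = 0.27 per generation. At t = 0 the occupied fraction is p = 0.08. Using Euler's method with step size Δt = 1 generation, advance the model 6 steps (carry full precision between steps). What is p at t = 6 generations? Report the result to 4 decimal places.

0.4304

Update rule: p ← p + [m·(1−p) − e·p]·Δt with Δt = 1.
  1  |  dp/dt·Δt = +0.171600  |  p_1 = 0.251600
  2  |  dp/dt·Δt = +0.089232  |  p_2 = 0.340832
  3  |  dp/dt·Δt = +0.046401  |  p_3 = 0.387233
  4  |  dp/dt·Δt = +0.024128  |  p_4 = 0.411361
  5  |  dp/dt·Δt = +0.012547  |  p_5 = 0.423908
  6  |  dp/dt·Δt = +0.006524  |  p_6 = 0.430432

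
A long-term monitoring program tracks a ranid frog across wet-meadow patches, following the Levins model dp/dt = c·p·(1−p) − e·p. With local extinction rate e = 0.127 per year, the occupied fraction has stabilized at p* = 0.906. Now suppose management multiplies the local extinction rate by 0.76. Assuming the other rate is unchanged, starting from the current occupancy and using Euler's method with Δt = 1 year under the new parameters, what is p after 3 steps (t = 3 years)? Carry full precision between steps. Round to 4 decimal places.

0.9289

Balance c(1−p*) = e gives c = e/(1 − 0.90600) = 0.127/0.09400 = 1.35106.
Starting from p₀ = 0.90600; update p ← p + (dp/dt)·Δt with the new parameters.
step 1: Δp = +0.02761, p = 0.93361
step 2: Δp = -0.00638, p = 0.92724
step 3: Δp = +0.00166, p = 0.92889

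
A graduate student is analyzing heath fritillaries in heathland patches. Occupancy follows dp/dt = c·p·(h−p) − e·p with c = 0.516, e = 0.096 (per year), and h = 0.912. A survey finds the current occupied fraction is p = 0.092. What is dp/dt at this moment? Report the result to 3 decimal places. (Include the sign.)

0.030

Colonization term: c·p·(h−p) = 0.516×0.092×0.8200 = 0.03893.
Extinction term: e·p = 0.00883.
dp/dt = 0.03893 − 0.00883 = 0.03010.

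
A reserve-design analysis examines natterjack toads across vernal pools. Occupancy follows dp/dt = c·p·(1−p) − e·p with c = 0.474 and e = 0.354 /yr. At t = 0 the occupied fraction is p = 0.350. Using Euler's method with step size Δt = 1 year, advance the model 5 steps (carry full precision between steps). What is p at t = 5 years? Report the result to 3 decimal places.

0.295

Update rule: p ← p + [c·p·(1−p) − e·p]·Δt with Δt = 1.
  1  |  dp/dt·Δt = -0.016065  |  p_1 = 0.333935
  2  |  dp/dt·Δt = -0.012785  |  p_2 = 0.321150
  3  |  dp/dt·Δt = -0.010349  |  p_3 = 0.310801
  4  |  dp/dt·Δt = -0.008491  |  p_4 = 0.302310
  5  |  dp/dt·Δt = -0.007042  |  p_5 = 0.295268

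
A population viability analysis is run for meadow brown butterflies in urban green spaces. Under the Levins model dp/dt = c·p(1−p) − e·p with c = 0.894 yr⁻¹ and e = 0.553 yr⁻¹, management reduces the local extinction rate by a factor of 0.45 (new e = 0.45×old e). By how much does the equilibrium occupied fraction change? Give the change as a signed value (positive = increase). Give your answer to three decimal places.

0.340

Before: p* = 1 − 0.553/0.894 = 0.3814.
After the change, c = 0.894, e = 0.24885, so p* = 1 − 0.24885/0.894 = 0.7216.
Δp* = 0.7216 − 0.3814 = +0.3402.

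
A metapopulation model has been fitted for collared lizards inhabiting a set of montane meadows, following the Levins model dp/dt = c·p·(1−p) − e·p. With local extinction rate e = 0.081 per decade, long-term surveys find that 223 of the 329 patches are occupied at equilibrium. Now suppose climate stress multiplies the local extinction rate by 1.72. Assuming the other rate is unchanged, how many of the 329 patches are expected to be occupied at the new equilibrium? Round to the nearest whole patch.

147

Observed p* = 223/329 = 0.67781.
Balance c(1−p*) = e gives c = e/(1 − 0.67781) = 0.081/0.32219 = 0.25140.
New p* = 1 − e/c = 1 − 0.13932/0.25140 = 0.44582.
Expected occupied = 329 × 0.44582 = 146.67 ≈ 147.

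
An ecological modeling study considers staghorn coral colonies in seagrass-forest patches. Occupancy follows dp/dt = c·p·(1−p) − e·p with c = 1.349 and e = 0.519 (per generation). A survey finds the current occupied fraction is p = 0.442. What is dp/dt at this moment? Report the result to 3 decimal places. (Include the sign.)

Colonization term: c·p·(1−p) = 1.349×0.442×0.5580 = 0.33271.
Extinction term: e·p = 0.22940.
dp/dt = 0.33271 − 0.22940 = 0.10331.

0.103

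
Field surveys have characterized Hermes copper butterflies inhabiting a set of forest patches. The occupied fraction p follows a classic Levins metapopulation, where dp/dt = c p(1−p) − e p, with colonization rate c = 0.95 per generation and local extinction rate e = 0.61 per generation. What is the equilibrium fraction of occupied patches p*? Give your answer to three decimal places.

Setting dp/dt = 0 and dividing through by p* gives c·(1−p*) = e.
So p* = 1 − e/c = 1 − 0.61/0.95 = 1 − 0.6421 = 0.3579.

0.358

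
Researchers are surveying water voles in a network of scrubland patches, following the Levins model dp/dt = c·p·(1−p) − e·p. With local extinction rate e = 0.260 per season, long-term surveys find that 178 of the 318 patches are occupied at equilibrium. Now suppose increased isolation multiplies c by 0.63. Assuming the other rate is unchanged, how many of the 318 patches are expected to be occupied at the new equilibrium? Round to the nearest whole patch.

Observed p* = 178/318 = 0.55975.
Balance c(1−p*) = e gives c = e/(1 − 0.55975) = 0.260/0.44025 = 0.59057.
New p* = 1 − e/c = 1 − 0.26000/0.37206 = 0.30119.
Expected occupied = 318 × 0.30119 = 95.78 ≈ 96.

96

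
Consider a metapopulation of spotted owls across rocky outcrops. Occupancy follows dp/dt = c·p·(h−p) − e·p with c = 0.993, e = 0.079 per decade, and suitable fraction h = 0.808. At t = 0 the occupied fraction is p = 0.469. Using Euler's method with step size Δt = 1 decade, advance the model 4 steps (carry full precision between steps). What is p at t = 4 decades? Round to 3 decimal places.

0.723

Update rule: p ← p + [c·p·(h−p) − e·p]·Δt with Δt = 1.
p: 0.46900 → 0.58983  (Δp = +0.12083)
p: 0.58983 → 0.67101  (Δp = +0.08119)
p: 0.67101 → 0.70928  (Δp = +0.03827)
p: 0.70928 → 0.72278  (Δp = +0.01350)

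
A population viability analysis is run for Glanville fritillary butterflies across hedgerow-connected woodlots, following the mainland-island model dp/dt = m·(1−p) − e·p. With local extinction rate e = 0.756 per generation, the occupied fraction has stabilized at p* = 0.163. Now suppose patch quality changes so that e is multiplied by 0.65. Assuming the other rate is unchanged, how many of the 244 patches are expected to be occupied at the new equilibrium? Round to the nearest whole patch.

56

Balance m(1−p*) = e·p* gives m = e·p*/(1−p*) = 0.756×0.16300/0.83700 = 0.14723.
New p* = m/(m+e) = 0.14723/(0.14723+0.49140) = 0.23054.
Expected occupied = 244 × 0.23054 = 56.25 ≈ 56.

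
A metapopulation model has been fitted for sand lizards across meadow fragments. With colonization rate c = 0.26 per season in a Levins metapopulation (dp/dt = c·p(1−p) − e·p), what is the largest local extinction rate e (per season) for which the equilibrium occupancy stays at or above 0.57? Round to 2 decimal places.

0.11

1 − e/c ≥ 0.57 ⇒ e ≤ c(1 − 0.57) = 0.26 × 0.4300.
e_max = 0.1118.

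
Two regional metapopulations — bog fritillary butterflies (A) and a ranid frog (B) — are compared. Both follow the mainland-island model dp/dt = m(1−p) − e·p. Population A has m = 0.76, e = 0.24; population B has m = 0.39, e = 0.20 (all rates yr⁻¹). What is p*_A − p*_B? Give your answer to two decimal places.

0.10

A: p*_A = m/(m+e) = 0.76/1.0000 = 0.7600.
B: p*_B = 0.39/0.5900 = 0.6610.
p*_A − p*_B = 0.7600 − 0.6610 = 0.0990.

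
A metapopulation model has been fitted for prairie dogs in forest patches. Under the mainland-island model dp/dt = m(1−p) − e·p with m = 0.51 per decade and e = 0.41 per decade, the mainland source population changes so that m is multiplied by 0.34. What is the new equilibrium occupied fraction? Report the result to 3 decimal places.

0.297

Before: p* = 0.51/(0.51+0.41) = 0.5543.
After: m = 0.1734, e = 0.41; p* = 0.1734/0.5834 = 0.2972.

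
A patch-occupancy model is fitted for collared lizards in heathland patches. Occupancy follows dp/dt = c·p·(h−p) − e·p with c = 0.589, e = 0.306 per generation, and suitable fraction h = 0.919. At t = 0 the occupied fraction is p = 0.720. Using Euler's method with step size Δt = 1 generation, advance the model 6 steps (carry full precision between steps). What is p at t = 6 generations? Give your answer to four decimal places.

0.4318

Update rule: p ← p + [c·p·(h−p) − e·p]·Δt with Δt = 1.
p: 0.72000 → 0.58407  (Δp = -0.13593)
p: 0.58407 → 0.52057  (Δp = -0.06350)
p: 0.52057 → 0.48344  (Δp = -0.03713)
p: 0.48344 → 0.45953  (Δp = -0.02391)
p: 0.45953 → 0.44328  (Δp = -0.01625)
p: 0.44328 → 0.43184  (Δp = -0.01144)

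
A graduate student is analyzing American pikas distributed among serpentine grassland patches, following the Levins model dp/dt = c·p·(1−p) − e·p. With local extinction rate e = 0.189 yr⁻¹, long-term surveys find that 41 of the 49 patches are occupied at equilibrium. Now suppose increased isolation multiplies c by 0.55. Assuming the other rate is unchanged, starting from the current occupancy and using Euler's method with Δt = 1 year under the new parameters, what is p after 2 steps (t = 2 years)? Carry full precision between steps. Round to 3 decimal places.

Observed p* = 41/49 = 0.83673.
Balance c(1−p*) = e gives c = e/(1 − 0.83673) = 0.189/0.16327 = 1.15763.
Starting from p₀ = 0.83673; update p ← p + (dp/dt)·Δt with the new parameters.
p: 0.83673 → 0.76557  (Δp = -0.07116)
p: 0.76557 → 0.73515  (Δp = -0.03042)

0.735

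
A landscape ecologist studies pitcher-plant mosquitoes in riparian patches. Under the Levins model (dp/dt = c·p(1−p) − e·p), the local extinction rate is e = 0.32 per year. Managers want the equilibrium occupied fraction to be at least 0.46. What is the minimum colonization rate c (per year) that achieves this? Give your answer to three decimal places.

0.593

p* = 1 − e/c ≥ 0.46 requires e/c ≤ 0.5400, i.e. c ≥ e/0.5400.
c_min = 0.32/0.5400 = 0.5926.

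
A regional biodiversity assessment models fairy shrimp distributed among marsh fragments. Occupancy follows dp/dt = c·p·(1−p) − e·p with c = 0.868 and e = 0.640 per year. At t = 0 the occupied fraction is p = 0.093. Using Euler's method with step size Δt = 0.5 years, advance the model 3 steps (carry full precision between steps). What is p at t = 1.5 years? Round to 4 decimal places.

Update rule: p ← p + [c·p·(1−p) − e·p]·Δt with Δt = 0.5.
step 1: Δp = +0.00685, p = 0.09985
step 2: Δp = +0.00706, p = 0.10690
step 3: Δp = +0.00723, p = 0.11413

0.1141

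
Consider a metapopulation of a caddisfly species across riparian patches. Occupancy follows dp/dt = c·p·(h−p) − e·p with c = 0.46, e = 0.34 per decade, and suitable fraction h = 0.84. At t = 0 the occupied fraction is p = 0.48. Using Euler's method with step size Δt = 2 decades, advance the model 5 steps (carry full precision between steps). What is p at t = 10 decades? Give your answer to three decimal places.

Update rule: p ← p + [c·p·(h−p) − e·p]·Δt with Δt = 2.
t = 2: p = 0.48000 + (-0.16742) = 0.31258
t = 4: p = 0.31258 + (-0.06088) = 0.25170
t = 6: p = 0.25170 + (-0.03493) = 0.21677
t = 8: p = 0.21677 + (-0.02311) = 0.19366
t = 10: p = 0.19366 + (-0.01653) = 0.17713

0.177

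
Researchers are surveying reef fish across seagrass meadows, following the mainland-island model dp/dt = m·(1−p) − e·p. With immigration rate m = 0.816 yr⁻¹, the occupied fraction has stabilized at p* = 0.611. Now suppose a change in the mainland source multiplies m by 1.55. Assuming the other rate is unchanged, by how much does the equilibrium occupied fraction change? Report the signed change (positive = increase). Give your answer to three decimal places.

0.098

Balance m(1−p*) = e·p* gives e = m(1−p*)/p* = 0.816×0.38900/0.61100 = 0.51952.
New p* = m/(m+e) = 1.26480/(1.26480+0.51952) = 0.70884.
Δp* = 0.70884 − 0.61100 = +0.09784.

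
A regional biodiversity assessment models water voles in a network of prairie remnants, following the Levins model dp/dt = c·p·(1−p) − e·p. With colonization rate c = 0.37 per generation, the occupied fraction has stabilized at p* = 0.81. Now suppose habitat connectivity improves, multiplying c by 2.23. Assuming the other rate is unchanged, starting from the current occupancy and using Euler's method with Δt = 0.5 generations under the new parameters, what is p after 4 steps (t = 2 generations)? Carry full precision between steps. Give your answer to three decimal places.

0.896

Balance c(1−p*) = e gives e = 0.37×(1 − 0.81000) = 0.07030.
Starting from p₀ = 0.81000; update p ← p + (dp/dt)·Δt with the new parameters.
  1  |  dp/dt·Δt = +0.035020  |  p_1 = 0.845020
  2  |  dp/dt·Δt = +0.024326  |  p_2 = 0.869346
  3  |  dp/dt·Δt = +0.016302  |  p_3 = 0.885647
  4  |  dp/dt·Δt = +0.010651  |  p_4 = 0.896298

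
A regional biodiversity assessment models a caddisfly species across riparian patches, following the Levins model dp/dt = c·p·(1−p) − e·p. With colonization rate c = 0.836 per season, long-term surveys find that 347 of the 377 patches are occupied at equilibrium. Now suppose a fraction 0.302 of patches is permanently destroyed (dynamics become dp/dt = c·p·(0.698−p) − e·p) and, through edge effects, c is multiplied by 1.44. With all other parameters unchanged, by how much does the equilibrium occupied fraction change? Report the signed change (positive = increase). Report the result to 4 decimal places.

-0.2777

Observed p* = 347/377 = 0.92042.
Balance c(1−p*) = e gives e = 0.836×(1 − 0.92042) = 0.06653.
New p* = 0.698 − e/c = 0.698 − 0.06653/1.20384 = 0.64274.
Δp* = 0.64274 − 0.92042 = -0.27768.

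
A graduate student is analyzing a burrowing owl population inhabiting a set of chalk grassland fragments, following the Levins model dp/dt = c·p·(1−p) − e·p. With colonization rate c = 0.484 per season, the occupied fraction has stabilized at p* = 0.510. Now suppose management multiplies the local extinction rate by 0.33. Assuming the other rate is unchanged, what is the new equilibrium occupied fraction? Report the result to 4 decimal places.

Balance c(1−p*) = e gives e = 0.484×(1 − 0.51000) = 0.23716.
New p* = 1 − e/c = 1 − 0.07826/0.48400 = 0.83831.

0.8383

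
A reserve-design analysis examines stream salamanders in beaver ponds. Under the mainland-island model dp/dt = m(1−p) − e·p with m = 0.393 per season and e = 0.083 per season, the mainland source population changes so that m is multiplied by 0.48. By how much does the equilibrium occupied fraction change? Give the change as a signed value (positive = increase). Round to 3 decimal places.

-0.131

Before: p* = 0.393/(0.393+0.083) = 0.8256.
After: m = 0.18864, e = 0.083; p* = 0.18864/0.2716 = 0.6944.
Δp* = 0.6944 − 0.8256 = -0.1312.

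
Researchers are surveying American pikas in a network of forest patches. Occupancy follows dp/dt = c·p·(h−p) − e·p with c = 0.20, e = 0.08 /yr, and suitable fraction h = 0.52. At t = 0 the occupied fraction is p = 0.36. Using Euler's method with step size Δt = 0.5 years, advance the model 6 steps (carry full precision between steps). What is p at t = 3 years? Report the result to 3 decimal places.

Update rule: p ← p + [c·p·(h−p) − e·p]·Δt with Δt = 0.5.
step 1: Δp = -0.00864, p = 0.35136
step 2: Δp = -0.00813, p = 0.34323
step 3: Δp = -0.00766, p = 0.33557
step 4: Δp = -0.00723, p = 0.32834
step 5: Δp = -0.00684, p = 0.32149
step 6: Δp = -0.00648, p = 0.31502

0.315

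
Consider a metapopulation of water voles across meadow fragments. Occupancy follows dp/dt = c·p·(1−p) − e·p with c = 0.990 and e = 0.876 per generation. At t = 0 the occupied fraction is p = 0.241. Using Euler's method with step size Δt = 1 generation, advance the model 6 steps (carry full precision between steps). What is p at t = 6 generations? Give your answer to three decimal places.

Update rule: p ← p + [c·p·(1−p) − e·p]·Δt with Δt = 1.
p: 0.24100 → 0.21097  (Δp = -0.03003)
p: 0.21097 → 0.19096  (Δp = -0.02001)
p: 0.19096 → 0.17663  (Δp = -0.01433)
p: 0.17663 → 0.16588  (Δp = -0.01075)
p: 0.16588 → 0.15755  (Δp = -0.00833)
p: 0.15755 → 0.15094  (Δp = -0.00661)

0.151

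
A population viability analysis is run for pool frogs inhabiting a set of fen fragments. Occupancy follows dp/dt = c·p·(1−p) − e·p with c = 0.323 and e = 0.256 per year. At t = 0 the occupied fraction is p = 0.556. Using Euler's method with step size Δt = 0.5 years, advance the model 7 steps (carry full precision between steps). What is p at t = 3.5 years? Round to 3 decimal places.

0.405

Update rule: p ← p + [c·p·(1−p) − e·p]·Δt with Δt = 0.5.
  1  |  dp/dt·Δt = -0.031299  |  p_1 = 0.524701
  2  |  dp/dt·Δt = -0.026885  |  p_2 = 0.497815
  3  |  dp/dt·Δt = -0.023346  |  p_3 = 0.474469
  4  |  dp/dt·Δt = -0.020462  |  p_4 = 0.454007
  5  |  dp/dt·Δt = -0.018080  |  p_5 = 0.435927
  6  |  dp/dt·Δt = -0.016087  |  p_6 = 0.419841
  7  |  dp/dt·Δt = -0.014402  |  p_7 = 0.405438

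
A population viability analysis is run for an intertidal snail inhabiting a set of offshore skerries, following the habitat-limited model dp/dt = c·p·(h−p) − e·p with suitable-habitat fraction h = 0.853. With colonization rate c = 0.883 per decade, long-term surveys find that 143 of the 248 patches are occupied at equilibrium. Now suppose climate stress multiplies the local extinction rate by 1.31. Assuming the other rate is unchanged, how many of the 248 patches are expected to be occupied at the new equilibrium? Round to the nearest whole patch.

Observed p* = 143/248 = 0.57661.
Balance c(h−p*) = e gives e = 0.883×(0.853 − 0.57661) = 0.24405.
New p* = 0.853 − e/c = 0.853 − 0.31971/0.88300 = 0.49093.
Expected occupied = 248 × 0.49093 = 121.75 ≈ 122.

122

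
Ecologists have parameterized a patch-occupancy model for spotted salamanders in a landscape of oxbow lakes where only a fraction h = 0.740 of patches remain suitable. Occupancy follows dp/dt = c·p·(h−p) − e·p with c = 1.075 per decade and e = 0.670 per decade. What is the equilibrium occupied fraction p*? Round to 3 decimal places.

0.117

Setting dp/dt = 0 and dividing by p* gives c·(h−p*) = e.
So p* = h − e/c = 0.740 − 0.670/1.075 = 0.740 − 0.6233 = 0.1167.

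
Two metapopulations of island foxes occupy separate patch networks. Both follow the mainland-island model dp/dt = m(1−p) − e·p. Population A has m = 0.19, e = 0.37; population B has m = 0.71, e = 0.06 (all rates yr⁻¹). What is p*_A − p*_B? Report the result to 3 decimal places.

-0.583

A: p*_A = m/(m+e) = 0.19/0.5600 = 0.3393.
B: p*_B = 0.71/0.7700 = 0.9221.
p*_A − p*_B = 0.3393 − 0.9221 = -0.5828.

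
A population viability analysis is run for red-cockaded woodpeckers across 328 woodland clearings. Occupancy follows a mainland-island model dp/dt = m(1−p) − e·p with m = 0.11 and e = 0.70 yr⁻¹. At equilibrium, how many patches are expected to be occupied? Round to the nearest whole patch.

p* = m/(m+e) = 0.11/0.8100 = 0.1358.
Expected occupied patches = N × p* = 328 × 0.1358 = 44.54 ≈ 45.

45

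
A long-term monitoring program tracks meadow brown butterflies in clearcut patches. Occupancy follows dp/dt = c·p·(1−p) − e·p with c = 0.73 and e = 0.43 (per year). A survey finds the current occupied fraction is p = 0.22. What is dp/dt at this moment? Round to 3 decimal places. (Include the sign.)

0.031

Colonization term: c·p·(1−p) = 0.73×0.22×0.7800 = 0.12527.
Extinction term: e·p = 0.09460.
dp/dt = 0.12527 − 0.09460 = 0.03067.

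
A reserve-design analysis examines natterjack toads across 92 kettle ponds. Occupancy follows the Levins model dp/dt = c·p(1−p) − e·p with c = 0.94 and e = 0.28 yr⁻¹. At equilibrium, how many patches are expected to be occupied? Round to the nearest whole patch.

65

p* = 1 − e/c = 1 − 0.28/0.94 = 0.7021.
Expected occupied patches = N × p* = 92 × 0.7021 = 64.60 ≈ 65.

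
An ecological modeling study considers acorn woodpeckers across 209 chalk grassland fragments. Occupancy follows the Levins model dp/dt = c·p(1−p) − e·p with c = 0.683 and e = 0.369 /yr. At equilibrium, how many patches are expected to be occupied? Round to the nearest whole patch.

p* = 1 − e/c = 1 − 0.369/0.683 = 0.4597.
Expected occupied patches = N × p* = 209 × 0.4597 = 96.08 ≈ 96.

96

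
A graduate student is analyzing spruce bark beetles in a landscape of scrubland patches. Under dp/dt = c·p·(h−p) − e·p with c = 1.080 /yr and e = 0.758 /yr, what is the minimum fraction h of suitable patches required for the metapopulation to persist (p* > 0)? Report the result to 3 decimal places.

p* = h − e/c is positive only when h > e/c.
h_min = e/c = 0.758/1.080 = 0.7019.

0.702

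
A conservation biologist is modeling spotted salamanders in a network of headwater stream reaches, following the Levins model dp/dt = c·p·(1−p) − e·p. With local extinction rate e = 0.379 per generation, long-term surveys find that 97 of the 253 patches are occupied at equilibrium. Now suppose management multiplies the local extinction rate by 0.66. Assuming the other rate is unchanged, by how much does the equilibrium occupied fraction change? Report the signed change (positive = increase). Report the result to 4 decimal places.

Observed p* = 97/253 = 0.38340.
Balance c(1−p*) = e gives c = e/(1 − 0.38340) = 0.379/0.61660 = 0.61466.
New p* = 1 − e/c = 1 − 0.25014/0.61466 = 0.59304.
Δp* = 0.59304 − 0.38340 = +0.20964.

0.2096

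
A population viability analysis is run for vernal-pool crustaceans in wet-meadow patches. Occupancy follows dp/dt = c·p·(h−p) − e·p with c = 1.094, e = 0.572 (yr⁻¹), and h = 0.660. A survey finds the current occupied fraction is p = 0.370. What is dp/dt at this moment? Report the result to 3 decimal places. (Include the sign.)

-0.094

Colonization term: c·p·(h−p) = 1.094×0.370×0.2900 = 0.11739.
Extinction term: e·p = 0.21164.
dp/dt = 0.11739 − 0.21164 = -0.09425.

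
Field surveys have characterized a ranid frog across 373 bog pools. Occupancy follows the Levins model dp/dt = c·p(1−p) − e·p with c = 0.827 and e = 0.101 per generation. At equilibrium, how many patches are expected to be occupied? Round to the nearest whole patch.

p* = 1 − e/c = 1 − 0.101/0.827 = 0.8779.
Expected occupied patches = N × p* = 373 × 0.8779 = 327.45 ≈ 327.

327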